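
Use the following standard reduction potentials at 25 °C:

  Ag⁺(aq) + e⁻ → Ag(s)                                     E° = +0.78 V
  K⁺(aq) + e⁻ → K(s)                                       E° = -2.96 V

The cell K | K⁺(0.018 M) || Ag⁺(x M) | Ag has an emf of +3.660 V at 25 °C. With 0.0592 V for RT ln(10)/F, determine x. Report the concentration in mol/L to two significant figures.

0.00080 M

Ag⁺/Ag is the cathode, K⁺/K the anode: E°cell = +3.74 V, n = 1.
Overall reaction: Ag⁺(aq) + K(s) → Ag(s) + K⁺(aq); Q = [K⁺]^1/[Ag⁺]^1.
From E = E° − (0.0592/n) log Q: log Q = (E° − E)·n/0.0592 = (+3.74 − (+3.660))·1/0.0592 = 1.3514.
So 1·log[Ag⁺] = 1·log(0.018) − log Q = -1.7447 − (1.3514) = -3.0961; [Ag⁺] = 10^(-3.0961) ≈ 0.00080 M.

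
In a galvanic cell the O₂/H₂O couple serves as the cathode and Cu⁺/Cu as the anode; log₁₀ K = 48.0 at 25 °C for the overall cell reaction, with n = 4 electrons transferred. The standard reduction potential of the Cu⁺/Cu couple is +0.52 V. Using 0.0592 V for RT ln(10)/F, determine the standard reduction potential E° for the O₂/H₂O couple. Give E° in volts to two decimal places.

+1.23 V

E°cell = (0.0592/n)·log K = (0.0592/4)(48.0) = +0.710 V.
Since O₂/H₂O is the cathode and Cu⁺/Cu the anode, E°cell = E°(O₂/H₂O) − E°(Cu⁺/Cu).
So E°(O₂/H₂O) = E°cell + E°(Cu⁺/Cu) = +0.710 + (+0.52) = +1.23 V.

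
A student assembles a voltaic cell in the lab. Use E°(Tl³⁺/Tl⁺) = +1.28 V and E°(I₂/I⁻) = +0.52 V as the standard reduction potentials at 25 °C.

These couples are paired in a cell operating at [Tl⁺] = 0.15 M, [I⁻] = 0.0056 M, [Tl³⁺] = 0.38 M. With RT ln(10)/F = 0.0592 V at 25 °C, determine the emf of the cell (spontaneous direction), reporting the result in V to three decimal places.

+0.639 V

Tl³⁺/Tl⁺ is the cathode (higher E°), I₂/I⁻ the anode: E°cell = +1.28 − (+0.52) = +0.76 V, n = 2.
Overall: Tl³⁺(aq) + 2 I⁻(aq) → Tl⁺(aq) + I₂(s)
Q = [Tl⁺] / ([Tl³⁺]·[I⁻]^2); log Q = 4.100.
E = E° − (0.0592/n) log Q = +0.76 − (0.0592/2)(4.100) = +0.639 V.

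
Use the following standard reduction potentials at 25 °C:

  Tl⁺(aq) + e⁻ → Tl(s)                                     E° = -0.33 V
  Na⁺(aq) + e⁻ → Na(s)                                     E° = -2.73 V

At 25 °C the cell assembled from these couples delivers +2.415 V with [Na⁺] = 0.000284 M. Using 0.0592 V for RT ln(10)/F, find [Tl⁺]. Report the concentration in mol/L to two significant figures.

0.00051 M

Tl⁺/Tl is the cathode, Na⁺/Na the anode: E°cell = +2.40 V, n = 1.
Overall reaction: Tl⁺(aq) + Na(s) → Tl(s) + Na⁺(aq); Q = [Na⁺]^1/[Tl⁺]^1.
From E = E° − (0.0592/n) log Q: log Q = (E° − E)·n/0.0592 = (+2.40 − (+2.415))·1/0.0592 = -0.2534.
So 1·log[Tl⁺] = 1·log(0.000284) − log Q = -3.5467 − (-0.2534) = -3.2933; [Tl⁺] = 10^(-3.2933) ≈ 0.00051 M.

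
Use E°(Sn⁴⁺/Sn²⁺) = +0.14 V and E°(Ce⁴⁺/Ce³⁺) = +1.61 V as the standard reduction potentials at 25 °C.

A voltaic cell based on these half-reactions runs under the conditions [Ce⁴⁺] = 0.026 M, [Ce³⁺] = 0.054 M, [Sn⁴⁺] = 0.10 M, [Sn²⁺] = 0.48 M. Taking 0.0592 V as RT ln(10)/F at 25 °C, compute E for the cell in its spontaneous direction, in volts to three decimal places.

Ce⁴⁺/Ce³⁺ is the cathode (higher E°), Sn⁴⁺/Sn²⁺ the anode: E°cell = +1.61 − (+0.14) = +1.47 V, n = 2.
Overall: 2 Ce⁴⁺(aq) + Sn²⁺(aq) → 2 Ce³⁺(aq) + Sn⁴⁺(aq)
Q = [Ce³⁺]^2·[Sn⁴⁺] / ([Ce⁴⁺]^2·[Sn²⁺]); log Q = -0.046.
E = E° − (0.0592/n) log Q = +1.47 − (0.0592/2)(-0.046) = +1.471 V.

+1.471 V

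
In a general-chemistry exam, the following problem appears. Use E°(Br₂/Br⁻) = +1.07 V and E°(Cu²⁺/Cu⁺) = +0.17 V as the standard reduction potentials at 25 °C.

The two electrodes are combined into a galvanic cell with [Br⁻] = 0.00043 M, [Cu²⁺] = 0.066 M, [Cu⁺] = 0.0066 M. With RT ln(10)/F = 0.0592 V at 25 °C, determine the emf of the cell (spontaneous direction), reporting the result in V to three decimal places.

Br₂/Br⁻ is the cathode (higher E°), Cu²⁺/Cu⁺ the anode: E°cell = +1.07 − (+0.17) = +0.90 V, n = 2.
Overall: Br₂(l) + 2 Cu⁺(aq) → 2 Br⁻(aq) + 2 Cu²⁺(aq)
Q = [Br⁻]^2·[Cu²⁺]^2 / ([Cu⁺]^2); log Q = -4.733.
E = E° − (0.0592/n) log Q = +0.90 − (0.0592/2)(-4.733) = +1.040 V.

+1.040 V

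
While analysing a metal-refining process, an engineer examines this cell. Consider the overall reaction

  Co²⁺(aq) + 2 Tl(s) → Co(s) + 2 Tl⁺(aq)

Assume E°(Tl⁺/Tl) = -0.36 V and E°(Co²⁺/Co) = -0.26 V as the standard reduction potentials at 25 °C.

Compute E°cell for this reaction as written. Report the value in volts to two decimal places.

The Co²⁺/Co couple has the higher reduction potential, so it is the cathode; Tl⁺/Tl is oxidised at the anode.
E°cell = E°(cathode) − E°(anode) = (-0.26) − (-0.36) = +0.10 V.

+0.10 V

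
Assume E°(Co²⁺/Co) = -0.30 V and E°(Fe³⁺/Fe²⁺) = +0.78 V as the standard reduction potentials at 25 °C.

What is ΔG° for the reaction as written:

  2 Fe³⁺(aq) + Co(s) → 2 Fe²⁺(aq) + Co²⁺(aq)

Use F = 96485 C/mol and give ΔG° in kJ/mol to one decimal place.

As written, Fe³⁺/Fe²⁺ is reduced (cathode) and Co²⁺/Co is oxidised (anode), so E°cell = (+0.78) − (-0.30) = +1.08 V.
Balancing electrons gives n = 2.
ΔG° = −nFE° = −(2)(96485)(+1.08) = -208,408 J = -208.4 kJ/mol.

-208.4 kJ/mol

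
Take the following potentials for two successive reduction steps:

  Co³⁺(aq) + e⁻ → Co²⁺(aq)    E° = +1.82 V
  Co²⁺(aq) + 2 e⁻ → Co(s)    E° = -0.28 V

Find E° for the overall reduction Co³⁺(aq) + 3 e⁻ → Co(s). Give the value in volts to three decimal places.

Since ΔG° = −nFE° is additive over sequential reductions, n₃E°₃ = n₁E°₁ + n₂E°₂.
E°₃ = (1×+1.82 + 2×-0.28) / 3 = (+1.260) / 3 = +0.420 V.

+0.420 V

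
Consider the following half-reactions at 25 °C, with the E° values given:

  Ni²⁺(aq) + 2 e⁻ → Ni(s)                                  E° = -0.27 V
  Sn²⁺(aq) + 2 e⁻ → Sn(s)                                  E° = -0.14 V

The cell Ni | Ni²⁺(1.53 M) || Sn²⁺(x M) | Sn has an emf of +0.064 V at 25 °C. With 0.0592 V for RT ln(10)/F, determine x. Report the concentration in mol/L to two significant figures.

Sn²⁺/Sn is the cathode, Ni²⁺/Ni the anode: E°cell = +0.13 V, n = 2.
Overall reaction: Sn²⁺(aq) + Ni(s) → Sn(s) + Ni²⁺(aq); Q = [Ni²⁺]^1/[Sn²⁺]^1.
From E = E° − (0.0592/n) log Q: log Q = (E° − E)·n/0.0592 = (+0.13 − (+0.064))·2/0.0592 = 2.2297.
So 1·log[Sn²⁺] = 1·log(1.53) − log Q = 0.1847 − (2.2297) = -2.0450; [Sn²⁺] = 10^(-2.0450) ≈ 0.0090 M.

0.0090 M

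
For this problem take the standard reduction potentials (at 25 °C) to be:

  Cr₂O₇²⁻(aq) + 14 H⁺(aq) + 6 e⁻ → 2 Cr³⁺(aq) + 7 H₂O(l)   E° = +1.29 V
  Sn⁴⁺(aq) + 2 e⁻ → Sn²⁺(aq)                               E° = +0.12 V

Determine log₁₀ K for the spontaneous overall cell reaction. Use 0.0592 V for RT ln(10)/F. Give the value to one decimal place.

118.6

Cathode: Cr₂O₇²⁻/Cr³⁺; anode: Sn⁴⁺/Sn²⁺. E°cell = +1.17 V, n = 6.
log K = nE°cell / 0.0592 = (6)(+1.17) / 0.0592 = 118.6.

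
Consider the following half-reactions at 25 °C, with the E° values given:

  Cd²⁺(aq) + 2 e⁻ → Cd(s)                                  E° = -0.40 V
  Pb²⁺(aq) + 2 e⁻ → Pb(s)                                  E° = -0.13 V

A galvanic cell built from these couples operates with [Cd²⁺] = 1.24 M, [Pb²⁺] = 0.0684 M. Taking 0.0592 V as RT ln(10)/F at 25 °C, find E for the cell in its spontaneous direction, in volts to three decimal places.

Pb²⁺/Pb is the cathode (higher E°), Cd²⁺/Cd the anode: E°cell = -0.13 − (-0.40) = +0.27 V, n = 2.
Overall: Pb²⁺(aq) + Cd(s) → Pb(s) + Cd²⁺(aq)
Q = [Cd²⁺] / ([Pb²⁺]); log Q = 1.258.
E = E° − (0.0592/n) log Q = +0.27 − (0.0592/2)(1.258) = +0.233 V.

+0.233 V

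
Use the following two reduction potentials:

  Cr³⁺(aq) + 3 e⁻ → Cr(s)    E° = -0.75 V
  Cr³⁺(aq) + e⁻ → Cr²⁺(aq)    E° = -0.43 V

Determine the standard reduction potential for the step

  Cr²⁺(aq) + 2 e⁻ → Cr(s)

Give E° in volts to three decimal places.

Sequential free energies add, so n₃E°₃ = n₁E°₁ + n₂E°₂.
With n₃ = 3, and the known step contributing 1×(-0.43) V, the unknown satisfies 2·E° = 3×(-0.75) − 1×(-0.43) = -1.820.
E° = -1.820 / 2 = -0.910 V.

-0.910 V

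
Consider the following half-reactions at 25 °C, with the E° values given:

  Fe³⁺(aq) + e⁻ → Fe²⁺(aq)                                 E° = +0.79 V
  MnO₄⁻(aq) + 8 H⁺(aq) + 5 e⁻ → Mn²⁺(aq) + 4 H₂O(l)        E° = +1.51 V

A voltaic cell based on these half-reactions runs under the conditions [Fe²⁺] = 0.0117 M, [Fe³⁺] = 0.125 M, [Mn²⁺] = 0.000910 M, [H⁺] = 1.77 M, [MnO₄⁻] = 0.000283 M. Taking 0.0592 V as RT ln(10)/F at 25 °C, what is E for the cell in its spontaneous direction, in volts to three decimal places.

MnO₄⁻/Mn²⁺ is the cathode (higher E°), Fe³⁺/Fe²⁺ the anode: E°cell = +1.51 − (+0.79) = +0.72 V, n = 5.
Overall: MnO₄⁻(aq) + 8 H⁺(aq) + 5 Fe²⁺(aq) → Mn²⁺(aq) + 4 H₂O(l) + 5 Fe³⁺(aq)
Q = [Mn²⁺]·[Fe³⁺]^5 / ([MnO₄⁻]·[H⁺]^8·[Fe²⁺]^5); log Q = 3.667.
E = E° − (0.0592/n) log Q = +0.72 − (0.0592/5)(3.667) = +0.677 V.

+0.677 V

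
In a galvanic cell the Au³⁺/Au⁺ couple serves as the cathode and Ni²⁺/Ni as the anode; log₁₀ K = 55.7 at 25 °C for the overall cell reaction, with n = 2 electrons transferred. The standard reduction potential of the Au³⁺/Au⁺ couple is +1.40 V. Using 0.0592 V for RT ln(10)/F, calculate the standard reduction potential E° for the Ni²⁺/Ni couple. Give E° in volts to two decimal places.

-0.25 V

E°cell = (0.0592/n)·log K = (0.0592/2)(55.7) = +1.649 V.
Since Au³⁺/Au⁺ is the cathode and Ni²⁺/Ni the anode, E°cell = E°(Au³⁺/Au⁺) − E°(Ni²⁺/Ni).
So E°(Ni²⁺/Ni) = E°(Au³⁺/Au⁺) − E°cell = (+1.40) − (+1.649) = -0.25 V.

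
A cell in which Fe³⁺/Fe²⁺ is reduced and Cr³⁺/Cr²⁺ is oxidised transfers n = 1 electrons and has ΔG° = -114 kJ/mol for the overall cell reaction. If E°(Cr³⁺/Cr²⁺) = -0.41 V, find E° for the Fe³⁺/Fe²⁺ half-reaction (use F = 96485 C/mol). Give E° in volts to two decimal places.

E°cell = −ΔG°/(nF) = −(-114×10³)/((1)(96485)) = +1.182 V.
Since Fe³⁺/Fe²⁺ is the cathode and Cr³⁺/Cr²⁺ the anode, E°cell = E°(Fe³⁺/Fe²⁺) − E°(Cr³⁺/Cr²⁺).
So E°(Fe³⁺/Fe²⁺) = E°cell + E°(Cr³⁺/Cr²⁺) = +1.182 + (-0.41) = +0.77 V.

+0.77 V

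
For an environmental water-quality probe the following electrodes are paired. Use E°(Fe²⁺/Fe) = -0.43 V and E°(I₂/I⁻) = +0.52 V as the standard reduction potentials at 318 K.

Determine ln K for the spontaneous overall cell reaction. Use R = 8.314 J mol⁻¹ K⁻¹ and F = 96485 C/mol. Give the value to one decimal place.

Cathode: I₂/I⁻; anode: Fe²⁺/Fe. E°cell = (+0.52) − (-0.43) = +0.95 V, with n = 2.
ΔG° = −nFE° = −RT ln K, so ln K = nFE°/(RT) = (2)(96485)(+0.95) / ((8.314)(318)) = 69.339.

69.3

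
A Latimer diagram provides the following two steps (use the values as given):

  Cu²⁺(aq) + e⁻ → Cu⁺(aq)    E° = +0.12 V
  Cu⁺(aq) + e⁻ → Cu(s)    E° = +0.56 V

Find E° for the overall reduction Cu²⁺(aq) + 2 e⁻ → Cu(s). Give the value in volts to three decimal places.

+0.340 V

Since ΔG° = −nFE° is additive over sequential reductions, n₃E°₃ = n₁E°₁ + n₂E°₂.
E°₃ = (1×+0.12 + 1×+0.56) / 2 = (+0.680) / 2 = +0.340 V.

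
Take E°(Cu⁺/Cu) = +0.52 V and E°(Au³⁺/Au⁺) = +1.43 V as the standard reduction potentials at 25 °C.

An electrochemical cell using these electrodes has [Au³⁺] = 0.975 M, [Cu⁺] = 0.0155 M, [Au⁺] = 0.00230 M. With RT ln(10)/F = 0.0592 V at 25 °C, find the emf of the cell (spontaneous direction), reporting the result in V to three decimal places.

Au³⁺/Au⁺ is the cathode (higher E°), Cu⁺/Cu the anode: E°cell = +1.43 − (+0.52) = +0.91 V, n = 2.
Overall: Au³⁺(aq) + 2 Cu(s) → Au⁺(aq) + 2 Cu⁺(aq)
Q = [Au⁺]·[Cu⁺]^2 / ([Au³⁺]); log Q = -6.247.
E = E° − (0.0592/n) log Q = +0.91 − (0.0592/2)(-6.247) = +1.095 V.

+1.095 V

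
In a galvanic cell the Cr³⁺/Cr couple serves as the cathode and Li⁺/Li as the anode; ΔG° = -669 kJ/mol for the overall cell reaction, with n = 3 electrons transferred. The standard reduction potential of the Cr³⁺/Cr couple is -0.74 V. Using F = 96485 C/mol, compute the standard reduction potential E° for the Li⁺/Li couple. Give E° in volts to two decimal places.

E°cell = −ΔG°/(nF) = −(-669×10³)/((3)(96485)) = +2.311 V.
Since Cr³⁺/Cr is the cathode and Li⁺/Li the anode, E°cell = E°(Cr³⁺/Cr) − E°(Li⁺/Li).
So E°(Li⁺/Li) = E°(Cr³⁺/Cr) − E°cell = (-0.74) − (+2.311) = -3.05 V.

-3.05 V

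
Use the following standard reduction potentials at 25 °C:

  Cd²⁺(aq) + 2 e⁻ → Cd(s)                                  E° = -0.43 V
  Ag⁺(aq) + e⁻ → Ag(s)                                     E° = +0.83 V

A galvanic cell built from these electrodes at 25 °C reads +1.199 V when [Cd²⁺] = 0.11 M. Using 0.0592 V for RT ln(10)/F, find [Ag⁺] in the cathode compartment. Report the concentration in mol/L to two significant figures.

Ag⁺/Ag is the cathode, Cd²⁺/Cd the anode: E°cell = +1.26 V, n = 2.
Overall reaction: 2 Ag⁺(aq) + Cd(s) → 2 Ag(s) + Cd²⁺(aq); Q = [Cd²⁺]^1/[Ag⁺]^2.
From E = E° − (0.0592/n) log Q: log Q = (E° − E)·n/0.0592 = (+1.26 − (+1.199))·2/0.0592 = 2.0608.
So 2·log[Ag⁺] = 1·log(0.11) − log Q = -0.9586 − (2.0608) = -3.0194; log[Ag⁺] = -3.0194 / 2 = -1.5097; [Ag⁺] = 10^(-1.5097) ≈ 0.031 M.

0.031 M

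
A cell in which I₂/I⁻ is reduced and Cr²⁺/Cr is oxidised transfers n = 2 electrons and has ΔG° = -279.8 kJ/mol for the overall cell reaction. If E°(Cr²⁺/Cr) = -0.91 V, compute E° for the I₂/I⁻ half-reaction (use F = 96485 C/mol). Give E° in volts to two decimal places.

E°cell = −ΔG°/(nF) = −(-279.8×10³)/((2)(96485)) = +1.450 V.
Since I₂/I⁻ is the cathode and Cr²⁺/Cr the anode, E°cell = E°(I₂/I⁻) − E°(Cr²⁺/Cr).
So E°(I₂/I⁻) = E°cell + E°(Cr²⁺/Cr) = +1.450 + (-0.91) = +0.54 V.

+0.54 V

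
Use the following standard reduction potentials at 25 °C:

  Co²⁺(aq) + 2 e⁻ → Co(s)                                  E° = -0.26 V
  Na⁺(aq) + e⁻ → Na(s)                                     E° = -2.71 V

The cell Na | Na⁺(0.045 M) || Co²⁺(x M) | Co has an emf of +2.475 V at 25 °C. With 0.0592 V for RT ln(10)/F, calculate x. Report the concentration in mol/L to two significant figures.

Co²⁺/Co is the cathode, Na⁺/Na the anode: E°cell = +2.45 V, n = 2.
Overall reaction: Co²⁺(aq) + 2 Na(s) → Co(s) + 2 Na⁺(aq); Q = [Na⁺]^2/[Co²⁺]^1.
From E = E° − (0.0592/n) log Q: log Q = (E° − E)·n/0.0592 = (+2.45 − (+2.475))·2/0.0592 = -0.8446.
So 1·log[Co²⁺] = 2·log(0.045) − log Q = -2.6936 − (-0.8446) = -1.8490; [Co²⁺] = 10^(-1.8490) ≈ 0.014 M.

0.014 M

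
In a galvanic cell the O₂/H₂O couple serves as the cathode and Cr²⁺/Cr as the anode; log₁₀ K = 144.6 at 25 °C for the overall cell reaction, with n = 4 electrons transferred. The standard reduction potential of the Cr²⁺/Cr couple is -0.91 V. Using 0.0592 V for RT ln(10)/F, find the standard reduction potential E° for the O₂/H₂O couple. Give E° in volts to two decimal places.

+1.23 V

E°cell = (0.0592/n)·log K = (0.0592/4)(144.6) = +2.140 V.
Since O₂/H₂O is the cathode and Cr²⁺/Cr the anode, E°cell = E°(O₂/H₂O) − E°(Cr²⁺/Cr).
So E°(O₂/H₂O) = E°cell + E°(Cr²⁺/Cr) = +2.140 + (-0.91) = +1.23 V.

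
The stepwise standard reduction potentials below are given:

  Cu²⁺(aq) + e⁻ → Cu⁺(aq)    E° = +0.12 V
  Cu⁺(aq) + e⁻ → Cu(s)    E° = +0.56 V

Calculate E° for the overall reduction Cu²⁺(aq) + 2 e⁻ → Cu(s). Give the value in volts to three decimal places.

+0.340 V

Standard free energies of sequential steps add: ΔG°₃ = ΔG°₁ + ΔG°₂, so n₃E°₃ = n₁E°₁ + n₂E°₂.
E°₃ = (1×+0.12 + 1×+0.56) / 2 = (+0.680) / 2 = +0.340 V.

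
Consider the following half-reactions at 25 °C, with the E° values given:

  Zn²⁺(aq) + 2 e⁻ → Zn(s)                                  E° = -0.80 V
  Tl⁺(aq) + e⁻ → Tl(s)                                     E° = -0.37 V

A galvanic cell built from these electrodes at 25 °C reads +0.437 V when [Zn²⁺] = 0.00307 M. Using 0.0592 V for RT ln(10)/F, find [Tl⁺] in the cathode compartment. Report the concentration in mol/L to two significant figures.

Tl⁺/Tl is the cathode, Zn²⁺/Zn the anode: E°cell = +0.43 V, n = 2.
Overall reaction: 2 Tl⁺(aq) + Zn(s) → 2 Tl(s) + Zn²⁺(aq); Q = [Zn²⁺]^1/[Tl⁺]^2.
From E = E° − (0.0592/n) log Q: log Q = (E° − E)·n/0.0592 = (+0.43 − (+0.437))·2/0.0592 = -0.2365.
So 2·log[Tl⁺] = 1·log(0.00307) − log Q = -2.5129 − (-0.2365) = -2.2764; log[Tl⁺] = -2.2764 / 2 = -1.1382; [Tl⁺] = 10^(-1.1382) ≈ 0.073 M.

0.073 M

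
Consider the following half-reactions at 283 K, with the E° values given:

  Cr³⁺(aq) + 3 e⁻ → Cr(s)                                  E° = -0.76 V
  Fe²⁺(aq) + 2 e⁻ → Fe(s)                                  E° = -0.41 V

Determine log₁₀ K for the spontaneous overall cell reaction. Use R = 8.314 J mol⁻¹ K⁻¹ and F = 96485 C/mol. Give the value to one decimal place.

37.4

Cathode: Fe²⁺/Fe; anode: Cr³⁺/Cr. E°cell = (-0.41) − (-0.76) = +0.35 V, with n = 6.
ΔG° = −nFE° = −RT ln K, so ln K = nFE°/(RT) = (6)(96485)(+0.35) / ((8.314)(283)) = 86.116.
log₁₀ K = 86.116 / ln 10 = 37.4.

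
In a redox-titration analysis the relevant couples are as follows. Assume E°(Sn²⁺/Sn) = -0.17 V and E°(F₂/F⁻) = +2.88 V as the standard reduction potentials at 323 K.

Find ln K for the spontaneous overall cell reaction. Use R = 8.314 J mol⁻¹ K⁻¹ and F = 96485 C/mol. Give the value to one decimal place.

Cathode: F₂/F⁻; anode: Sn²⁺/Sn. E°cell = (+2.88) − (-0.17) = +3.05 V, with n = 2.
ΔG° = −nFE° = −RT ln K, so ln K = nFE°/(RT) = (2)(96485)(+3.05) / ((8.314)(323)) = 219.168.

219.2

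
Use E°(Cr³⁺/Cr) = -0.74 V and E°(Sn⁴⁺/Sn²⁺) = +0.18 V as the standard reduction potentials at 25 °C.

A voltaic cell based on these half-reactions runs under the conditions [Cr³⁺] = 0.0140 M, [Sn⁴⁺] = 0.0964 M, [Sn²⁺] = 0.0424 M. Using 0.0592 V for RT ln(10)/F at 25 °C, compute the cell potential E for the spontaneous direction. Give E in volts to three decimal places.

+0.967 V

Sn⁴⁺/Sn²⁺ is the cathode (higher E°), Cr³⁺/Cr the anode: E°cell = +0.18 − (-0.74) = +0.92 V, n = 6.
Overall: 3 Sn⁴⁺(aq) + 2 Cr(s) → 3 Sn²⁺(aq) + 2 Cr³⁺(aq)
Q = [Sn²⁺]^3·[Cr³⁺]^2 / ([Sn⁴⁺]^3); log Q = -4.778.
E = E° − (0.0592/n) log Q = +0.92 − (0.0592/6)(-4.778) = +0.967 V.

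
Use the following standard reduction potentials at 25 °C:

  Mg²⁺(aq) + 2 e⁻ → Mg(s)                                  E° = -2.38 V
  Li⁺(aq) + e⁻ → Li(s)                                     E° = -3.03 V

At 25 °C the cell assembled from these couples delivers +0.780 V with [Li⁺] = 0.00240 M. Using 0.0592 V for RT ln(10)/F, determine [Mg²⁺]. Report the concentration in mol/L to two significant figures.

Mg²⁺/Mg is the cathode, Li⁺/Li the anode: E°cell = +0.65 V, n = 2.
Overall reaction: Mg²⁺(aq) + 2 Li(s) → Mg(s) + 2 Li⁺(aq); Q = [Li⁺]^2/[Mg²⁺]^1.
From E = E° − (0.0592/n) log Q: log Q = (E° − E)·n/0.0592 = (+0.65 − (+0.780))·2/0.0592 = -4.3919.
So 1·log[Mg²⁺] = 2·log(0.0024) − log Q = -5.2396 − (-4.3919) = -0.8477; [Mg²⁺] = 10^(-0.8477) ≈ 0.14 M.

0.14 M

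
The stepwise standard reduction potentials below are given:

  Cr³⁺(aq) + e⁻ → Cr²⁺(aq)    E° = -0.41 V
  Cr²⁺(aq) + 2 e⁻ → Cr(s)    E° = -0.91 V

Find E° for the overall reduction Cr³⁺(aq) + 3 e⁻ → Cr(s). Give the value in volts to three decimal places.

-0.743 V

Adding the free-energy changes (−nFE°) of the two steps gives −n₃FE°₃ = −n₁FE°₁ − n₂FE°₂.
E°₃ = (1×-0.41 + 2×-0.91) / 3 = (-2.230) / 3 = -0.743 V.
Simply averaging or adding the two E° values would be wrong; the electron-weighted sum is required.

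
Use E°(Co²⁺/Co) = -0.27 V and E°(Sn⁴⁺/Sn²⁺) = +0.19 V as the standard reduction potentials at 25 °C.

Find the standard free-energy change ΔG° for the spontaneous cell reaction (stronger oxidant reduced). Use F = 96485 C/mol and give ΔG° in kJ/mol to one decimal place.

-88.8 kJ/mol

Sn⁴⁺/Sn²⁺ (E° = +0.19 V) is the cathode; Co²⁺/Co (E° = -0.27 V) is the anode, so E°cell = +0.46 V.
Balancing electrons gives n = 2 (lcm of 2 and 2).
ΔG° = −nFE° = −(2)(96485)(+0.46) = -88,766 J = -88.8 kJ/mol.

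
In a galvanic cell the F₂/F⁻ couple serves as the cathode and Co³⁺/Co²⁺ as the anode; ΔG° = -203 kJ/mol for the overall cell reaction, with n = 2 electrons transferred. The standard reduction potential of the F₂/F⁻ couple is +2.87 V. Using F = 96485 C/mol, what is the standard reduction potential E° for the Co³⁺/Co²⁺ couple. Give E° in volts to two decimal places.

+1.82 V

E°cell = −ΔG°/(nF) = −(-203×10³)/((2)(96485)) = +1.052 V.
Since F₂/F⁻ is the cathode and Co³⁺/Co²⁺ the anode, E°cell = E°(F₂/F⁻) − E°(Co³⁺/Co²⁺).
So E°(Co³⁺/Co²⁺) = E°(F₂/F⁻) − E°cell = (+2.87) − (+1.052) = +1.82 V.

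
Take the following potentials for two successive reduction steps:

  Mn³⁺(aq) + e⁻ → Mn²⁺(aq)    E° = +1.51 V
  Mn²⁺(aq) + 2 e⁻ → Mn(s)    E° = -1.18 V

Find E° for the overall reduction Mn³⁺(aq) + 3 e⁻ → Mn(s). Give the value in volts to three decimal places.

Adding the free-energy changes (−nFE°) of the two steps gives −n₃FE°₃ = −n₁FE°₁ − n₂FE°₂.
E°₃ = (1×+1.51 + 2×-1.18) / 3 = (-0.850) / 3 = -0.283 V.

-0.283 V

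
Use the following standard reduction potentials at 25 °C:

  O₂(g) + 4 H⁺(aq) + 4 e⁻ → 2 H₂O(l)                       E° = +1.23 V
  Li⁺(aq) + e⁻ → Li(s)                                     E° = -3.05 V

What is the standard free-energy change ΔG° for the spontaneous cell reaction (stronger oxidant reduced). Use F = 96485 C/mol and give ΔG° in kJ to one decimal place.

-1651.8 kJ

O₂/H₂O (E° = +1.23 V) is the cathode; Li⁺/Li (E° = -3.05 V) is the anode, so E°cell = +4.28 V.
Balancing electrons gives n = 4 (lcm of 4 and 1).
ΔG° = −nFE° = −(4)(96485)(+4.28) = -1,651,823 J = -1651.8 kJ.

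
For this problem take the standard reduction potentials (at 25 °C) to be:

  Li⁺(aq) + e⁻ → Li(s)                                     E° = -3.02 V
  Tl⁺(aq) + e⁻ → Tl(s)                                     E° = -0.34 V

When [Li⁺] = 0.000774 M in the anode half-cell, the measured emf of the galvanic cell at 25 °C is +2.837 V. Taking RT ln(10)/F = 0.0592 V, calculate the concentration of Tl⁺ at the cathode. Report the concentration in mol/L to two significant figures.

0.35 M

Tl⁺/Tl is the cathode, Li⁺/Li the anode: E°cell = +2.68 V, n = 1.
Overall reaction: Tl⁺(aq) + Li(s) → Tl(s) + Li⁺(aq); Q = [Li⁺]^1/[Tl⁺]^1.
From E = E° − (0.0592/n) log Q: log Q = (E° − E)·n/0.0592 = (+2.68 − (+2.837))·1/0.0592 = -2.6520.
So 1·log[Tl⁺] = 1·log(0.000774) − log Q = -3.1113 − (-2.6520) = -0.4593; [Tl⁺] = 10^(-0.4593) ≈ 0.35 M.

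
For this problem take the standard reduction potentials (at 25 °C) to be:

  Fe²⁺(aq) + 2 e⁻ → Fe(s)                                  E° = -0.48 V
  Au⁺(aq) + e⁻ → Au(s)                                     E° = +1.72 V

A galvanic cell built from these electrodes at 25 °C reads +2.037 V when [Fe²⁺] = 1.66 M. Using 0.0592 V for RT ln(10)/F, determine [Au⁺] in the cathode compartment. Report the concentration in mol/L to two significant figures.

0.0023 M

Au⁺/Au is the cathode, Fe²⁺/Fe the anode: E°cell = +2.20 V, n = 2.
Overall reaction: 2 Au⁺(aq) + Fe(s) → 2 Au(s) + Fe²⁺(aq); Q = [Fe²⁺]^1/[Au⁺]^2.
From E = E° − (0.0592/n) log Q: log Q = (E° − E)·n/0.0592 = (+2.20 − (+2.037))·2/0.0592 = 5.5068.
So 2·log[Au⁺] = 1·log(1.66) − log Q = 0.2201 − (5.5068) = -5.2867; log[Au⁺] = -5.2867 / 2 = -2.6433; [Au⁺] = 10^(-2.6433) ≈ 0.0023 M.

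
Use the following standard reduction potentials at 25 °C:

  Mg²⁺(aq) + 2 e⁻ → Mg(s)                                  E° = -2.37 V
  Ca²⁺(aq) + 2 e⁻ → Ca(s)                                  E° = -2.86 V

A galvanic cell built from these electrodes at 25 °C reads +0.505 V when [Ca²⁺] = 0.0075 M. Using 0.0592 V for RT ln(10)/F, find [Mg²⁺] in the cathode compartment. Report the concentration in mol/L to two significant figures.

Mg²⁺/Mg is the cathode, Ca²⁺/Ca the anode: E°cell = +0.49 V, n = 2.
Overall reaction: Mg²⁺(aq) + Ca(s) → Mg(s) + Ca²⁺(aq); Q = [Ca²⁺]^1/[Mg²⁺]^1.
From E = E° − (0.0592/n) log Q: log Q = (E° − E)·n/0.0592 = (+0.49 − (+0.505))·2/0.0592 = -0.5068.
So 1·log[Mg²⁺] = 1·log(0.0075) − log Q = -2.1249 − (-0.5068) = -1.6181; [Mg²⁺] = 10^(-1.6181) ≈ 0.024 M.

0.024 M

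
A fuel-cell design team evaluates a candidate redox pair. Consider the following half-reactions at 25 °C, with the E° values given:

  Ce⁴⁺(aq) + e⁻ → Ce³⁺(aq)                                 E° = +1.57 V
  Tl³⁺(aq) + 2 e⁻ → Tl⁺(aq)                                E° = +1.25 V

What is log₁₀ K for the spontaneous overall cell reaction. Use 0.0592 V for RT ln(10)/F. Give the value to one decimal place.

10.8

Cathode: Ce⁴⁺/Ce³⁺; anode: Tl³⁺/Tl⁺. E°cell = +0.32 V, n = 2.
log K = nE°cell / 0.0592 = (2)(+0.32) / 0.0592 = 10.8.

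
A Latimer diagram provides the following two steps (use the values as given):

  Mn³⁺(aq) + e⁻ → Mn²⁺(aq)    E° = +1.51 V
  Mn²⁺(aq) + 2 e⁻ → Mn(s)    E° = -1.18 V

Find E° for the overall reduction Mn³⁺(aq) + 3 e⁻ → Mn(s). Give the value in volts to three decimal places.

Adding the free-energy changes (−nFE°) of the two steps gives −n₃FE°₃ = −n₁FE°₁ − n₂FE°₂.
E°₃ = (1×+1.51 + 2×-1.18) / 3 = (-0.850) / 3 = -0.283 V.

-0.283 V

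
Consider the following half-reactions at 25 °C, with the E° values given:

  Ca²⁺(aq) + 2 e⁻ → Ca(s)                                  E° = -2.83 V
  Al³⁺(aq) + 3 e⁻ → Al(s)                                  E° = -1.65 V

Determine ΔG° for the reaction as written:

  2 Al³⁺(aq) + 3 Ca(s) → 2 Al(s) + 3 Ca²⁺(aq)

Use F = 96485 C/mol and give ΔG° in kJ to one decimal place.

-683.1 kJ

As written, Al³⁺/Al is reduced (cathode) and Ca²⁺/Ca is oxidised (anode), so E°cell = (-1.65) − (-2.83) = +1.18 V.
Balancing electrons gives n = 6.
ΔG° = −nFE° = −(6)(96485)(+1.18) = -683,114 J = -683.1 kJ.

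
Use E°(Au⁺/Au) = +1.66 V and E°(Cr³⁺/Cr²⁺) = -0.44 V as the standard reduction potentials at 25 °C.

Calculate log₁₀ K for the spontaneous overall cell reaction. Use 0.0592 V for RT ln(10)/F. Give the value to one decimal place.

35.5

Cathode: Au⁺/Au; anode: Cr³⁺/Cr²⁺. E°cell = +2.10 V, n = 1.
log K = nE°cell / 0.0592 = (1)(+2.10) / 0.0592 = 35.5.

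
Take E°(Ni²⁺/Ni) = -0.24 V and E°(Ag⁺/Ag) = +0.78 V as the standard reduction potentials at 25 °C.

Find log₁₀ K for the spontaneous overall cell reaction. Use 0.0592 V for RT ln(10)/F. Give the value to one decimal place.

34.5

Cathode: Ag⁺/Ag; anode: Ni²⁺/Ni. E°cell = +1.02 V, n = 2.
log K = nE°cell / 0.0592 = (2)(+1.02) / 0.0592 = 34.5.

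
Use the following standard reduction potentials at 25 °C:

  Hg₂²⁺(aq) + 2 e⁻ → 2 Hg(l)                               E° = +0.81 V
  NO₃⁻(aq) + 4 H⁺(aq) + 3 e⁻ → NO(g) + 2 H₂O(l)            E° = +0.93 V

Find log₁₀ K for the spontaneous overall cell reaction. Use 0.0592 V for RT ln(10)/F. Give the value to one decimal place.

Cathode: NO₃⁻/NO; anode: Hg₂²⁺/Hg. E°cell = +0.12 V, n = 6.
log K = nE°cell / 0.0592 = (6)(+0.12) / 0.0592 = 12.2.

12.2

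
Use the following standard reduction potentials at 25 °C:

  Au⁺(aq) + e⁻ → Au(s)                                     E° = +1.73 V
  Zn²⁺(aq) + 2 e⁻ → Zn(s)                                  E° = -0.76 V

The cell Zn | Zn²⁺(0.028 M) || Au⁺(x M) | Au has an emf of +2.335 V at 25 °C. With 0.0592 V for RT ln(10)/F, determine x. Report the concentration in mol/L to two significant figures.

0.00040 M

Au⁺/Au is the cathode, Zn²⁺/Zn the anode: E°cell = +2.49 V, n = 2.
Overall reaction: 2 Au⁺(aq) + Zn(s) → 2 Au(s) + Zn²⁺(aq); Q = [Zn²⁺]^1/[Au⁺]^2.
From E = E° − (0.0592/n) log Q: log Q = (E° − E)·n/0.0592 = (+2.49 − (+2.335))·2/0.0592 = 5.2365.
So 2·log[Au⁺] = 1·log(0.028) − log Q = -1.5528 − (5.2365) = -6.7893; log[Au⁺] = -6.7893 / 2 = -3.3946; [Au⁺] = 10^(-3.3946) ≈ 0.00040 M.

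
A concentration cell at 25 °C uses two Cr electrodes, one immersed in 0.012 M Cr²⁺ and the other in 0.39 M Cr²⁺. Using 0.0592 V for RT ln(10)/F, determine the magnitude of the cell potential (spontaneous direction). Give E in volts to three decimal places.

+0.045 V

For a concentration cell E°cell = 0. The 0.39 M side is the cathode (reduction is favoured where [Cr²⁺] is higher).
With n = 2, E = −(0.0592/2) log([Cr²⁺]ₐₙ/[Cr²⁺]꜀ₐₜ) = −(0.0592/2) log(0.012/0.39) = −(0.0592/2)(-1.512) = +0.045 V.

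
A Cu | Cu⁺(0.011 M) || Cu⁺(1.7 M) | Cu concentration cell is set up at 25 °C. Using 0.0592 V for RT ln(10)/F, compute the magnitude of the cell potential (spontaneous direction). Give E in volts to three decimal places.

+0.130 V

For a concentration cell E°cell = 0. The 1.7 M side is the cathode (reduction is favoured where [Cu⁺] is higher).
With n = 1, E = −(0.0592/1) log([Cu⁺]ₐₙ/[Cu⁺]꜀ₐₜ) = −(0.0592/1) log(0.011/1.7) = −(0.0592/1)(-2.189) = +0.130 V.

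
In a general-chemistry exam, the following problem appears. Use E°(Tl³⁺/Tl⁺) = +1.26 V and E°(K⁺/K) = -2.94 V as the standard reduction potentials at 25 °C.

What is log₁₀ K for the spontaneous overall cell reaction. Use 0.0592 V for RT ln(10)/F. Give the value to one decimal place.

141.9

Cathode: Tl³⁺/Tl⁺; anode: K⁺/K. E°cell = +4.20 V, n = 2.
log K = nE°cell / 0.0592 = (2)(+4.20) / 0.0592 = 141.9.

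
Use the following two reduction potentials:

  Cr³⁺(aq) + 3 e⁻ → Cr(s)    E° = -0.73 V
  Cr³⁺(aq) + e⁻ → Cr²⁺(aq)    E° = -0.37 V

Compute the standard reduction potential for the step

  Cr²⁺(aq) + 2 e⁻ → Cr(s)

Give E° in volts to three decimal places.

Sequential free energies add, so n₃E°₃ = n₁E°₁ + n₂E°₂.
With n₃ = 3, and the known step contributing 1×(-0.37) V, the unknown satisfies 2·E° = 3×(-0.73) − 1×(-0.37) = -1.820.
E° = -1.820 / 2 = -0.910 V.

-0.910 V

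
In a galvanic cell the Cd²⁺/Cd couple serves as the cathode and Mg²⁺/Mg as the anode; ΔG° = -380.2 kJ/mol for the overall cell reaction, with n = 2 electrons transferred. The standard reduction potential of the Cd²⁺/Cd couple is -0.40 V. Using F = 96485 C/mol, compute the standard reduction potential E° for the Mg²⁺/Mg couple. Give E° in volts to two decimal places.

-2.37 V

E°cell = −ΔG°/(nF) = −(-380.2×10³)/((2)(96485)) = +1.970 V.
Since Cd²⁺/Cd is the cathode and Mg²⁺/Mg the anode, E°cell = E°(Cd²⁺/Cd) − E°(Mg²⁺/Mg).
So E°(Mg²⁺/Mg) = E°(Cd²⁺/Cd) − E°cell = (-0.40) − (+1.970) = -2.37 V.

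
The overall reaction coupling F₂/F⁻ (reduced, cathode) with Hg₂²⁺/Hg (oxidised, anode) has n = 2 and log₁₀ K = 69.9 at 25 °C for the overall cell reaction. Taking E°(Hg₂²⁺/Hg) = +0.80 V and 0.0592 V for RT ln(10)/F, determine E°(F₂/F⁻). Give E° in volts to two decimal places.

E°cell = (0.0592/n)·log K = (0.0592/2)(69.9) = +2.069 V.
Since F₂/F⁻ is the cathode and Hg₂²⁺/Hg the anode, E°cell = E°(F₂/F⁻) − E°(Hg₂²⁺/Hg).
So E°(F₂/F⁻) = E°cell + E°(Hg₂²⁺/Hg) = +2.069 + (+0.80) = +2.87 V.

+2.87 V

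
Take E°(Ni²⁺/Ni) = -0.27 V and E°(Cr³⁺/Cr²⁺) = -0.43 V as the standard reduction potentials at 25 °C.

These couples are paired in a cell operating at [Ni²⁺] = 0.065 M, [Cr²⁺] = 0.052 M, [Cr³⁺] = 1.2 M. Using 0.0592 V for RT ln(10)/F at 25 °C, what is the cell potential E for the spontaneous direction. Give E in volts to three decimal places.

+0.044 V

Ni²⁺/Ni is the cathode (higher E°), Cr³⁺/Cr²⁺ the anode: E°cell = -0.27 − (-0.43) = +0.16 V, n = 2.
Overall: Ni²⁺(aq) + 2 Cr²⁺(aq) → Ni(s) + 2 Cr³⁺(aq)
Q = [Cr³⁺]^2 / ([Ni²⁺]·[Cr²⁺]^2); log Q = 3.913.
E = E° − (0.0592/n) log Q = +0.16 − (0.0592/2)(3.913) = +0.044 V.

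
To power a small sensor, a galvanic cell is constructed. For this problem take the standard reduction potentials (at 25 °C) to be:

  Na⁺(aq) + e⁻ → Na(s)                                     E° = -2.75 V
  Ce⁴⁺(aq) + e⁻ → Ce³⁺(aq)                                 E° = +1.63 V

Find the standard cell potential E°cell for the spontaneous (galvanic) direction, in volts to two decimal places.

+4.38 V

The Ce⁴⁺/Ce³⁺ couple has the higher reduction potential, so it is the cathode; Na⁺/Na is oxidised at the anode.
E°cell = E°(cathode) − E°(anode) = (+1.63) − (-2.75) = +4.38 V.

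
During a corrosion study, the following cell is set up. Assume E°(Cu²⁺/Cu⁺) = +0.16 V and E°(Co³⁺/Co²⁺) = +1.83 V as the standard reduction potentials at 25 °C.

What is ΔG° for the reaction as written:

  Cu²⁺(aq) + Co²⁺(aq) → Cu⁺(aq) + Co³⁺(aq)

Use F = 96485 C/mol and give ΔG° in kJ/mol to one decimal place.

+161.1 kJ/mol

As written, Cu²⁺/Cu⁺ is reduced (cathode) and Co³⁺/Co²⁺ is oxidised (anode), so E°cell = (+0.16) − (+1.83) = -1.67 V.
Balancing electrons gives n = 1.
ΔG° = −nFE° = −(1)(96485)(-1.67) = 161,130 J = +161.1 kJ/mol.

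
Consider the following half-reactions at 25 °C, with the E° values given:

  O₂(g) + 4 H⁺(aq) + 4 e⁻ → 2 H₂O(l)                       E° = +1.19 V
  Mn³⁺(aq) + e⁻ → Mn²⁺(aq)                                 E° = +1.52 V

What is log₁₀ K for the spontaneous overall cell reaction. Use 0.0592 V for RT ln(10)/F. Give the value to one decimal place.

Cathode: Mn³⁺/Mn²⁺; anode: O₂/H₂O. E°cell = +0.33 V, n = 4.
log K = nE°cell / 0.0592 = (4)(+0.33) / 0.0592 = 22.3.

22.3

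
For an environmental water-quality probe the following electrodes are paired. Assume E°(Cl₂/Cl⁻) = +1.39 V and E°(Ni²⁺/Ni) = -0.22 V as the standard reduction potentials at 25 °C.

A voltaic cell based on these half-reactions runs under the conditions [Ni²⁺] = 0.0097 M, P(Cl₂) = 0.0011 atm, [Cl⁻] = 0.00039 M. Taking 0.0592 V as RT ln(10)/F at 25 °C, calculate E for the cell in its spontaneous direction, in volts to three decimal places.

+1.784 V

Cl₂/Cl⁻ is the cathode (higher E°), Ni²⁺/Ni the anode: E°cell = +1.39 − (-0.22) = +1.61 V, n = 2.
Overall: Cl₂(g) + Ni(s) → 2 Cl⁻(aq) + Ni²⁺(aq)
Q = [Cl⁻]^2·[Ni²⁺] / (P(Cl₂)); log Q = -5.872.
E = E° − (0.0592/n) log Q = +1.61 − (0.0592/2)(-5.872) = +1.784 V.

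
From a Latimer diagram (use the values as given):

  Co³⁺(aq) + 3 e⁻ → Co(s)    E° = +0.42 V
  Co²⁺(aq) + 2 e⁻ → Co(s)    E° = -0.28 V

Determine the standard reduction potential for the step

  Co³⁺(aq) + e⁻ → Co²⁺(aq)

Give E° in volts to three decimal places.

+1.820 V

Sequential free energies add, so n₃E°₃ = n₁E°₁ + n₂E°₂.
With n₃ = 3, and the known step contributing 2×(-0.28) V, the unknown satisfies 1·E° = 3×(+0.42) − 2×(-0.28) = +1.820.
E° = +1.820 / 1 = +1.820 V.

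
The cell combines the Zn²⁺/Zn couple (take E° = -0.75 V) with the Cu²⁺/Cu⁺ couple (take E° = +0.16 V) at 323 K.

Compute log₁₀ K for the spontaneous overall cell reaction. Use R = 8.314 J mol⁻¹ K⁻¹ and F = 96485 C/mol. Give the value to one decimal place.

Cathode: Cu²⁺/Cu⁺; anode: Zn²⁺/Zn. E°cell = (+0.16) − (-0.75) = +0.91 V, with n = 2.
ΔG° = −nFE° = −RT ln K, so ln K = nFE°/(RT) = (2)(96485)(+0.91) / ((8.314)(323)) = 65.391.
log₁₀ K = 65.391 / ln 10 = 28.4.

28.4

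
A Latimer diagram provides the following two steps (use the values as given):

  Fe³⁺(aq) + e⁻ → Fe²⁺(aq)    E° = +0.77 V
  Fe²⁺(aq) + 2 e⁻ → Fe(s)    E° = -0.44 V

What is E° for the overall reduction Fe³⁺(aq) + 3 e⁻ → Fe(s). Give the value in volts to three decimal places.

-0.037 V

Adding the free-energy changes (−nFE°) of the two steps gives −n₃FE°₃ = −n₁FE°₁ − n₂FE°₂.
E°₃ = (1×+0.77 + 2×-0.44) / 3 = (-0.110) / 3 = -0.037 V.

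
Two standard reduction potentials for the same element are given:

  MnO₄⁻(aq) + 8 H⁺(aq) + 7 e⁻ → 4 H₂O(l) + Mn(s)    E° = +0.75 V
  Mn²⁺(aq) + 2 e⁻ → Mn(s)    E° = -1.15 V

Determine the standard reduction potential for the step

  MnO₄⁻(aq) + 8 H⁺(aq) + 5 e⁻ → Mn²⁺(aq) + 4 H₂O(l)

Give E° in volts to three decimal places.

+1.510 V

Sequential free energies add, so n₃E°₃ = n₁E°₁ + n₂E°₂.
With n₃ = 7, and the known step contributing 2×(-1.15) V, the unknown satisfies 5·E° = 7×(+0.75) − 2×(-1.15) = +7.550.
E° = +7.550 / 5 = +1.510 V.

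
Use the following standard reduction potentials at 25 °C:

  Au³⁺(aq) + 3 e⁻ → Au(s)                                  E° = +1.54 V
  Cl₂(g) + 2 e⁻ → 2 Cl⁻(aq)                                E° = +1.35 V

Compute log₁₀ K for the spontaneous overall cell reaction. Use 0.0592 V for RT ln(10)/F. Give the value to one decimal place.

Cathode: Au³⁺/Au; anode: Cl₂/Cl⁻. E°cell = +0.19 V, n = 6.
log K = nE°cell / 0.0592 = (6)(+0.19) / 0.0592 = 19.3.

19.3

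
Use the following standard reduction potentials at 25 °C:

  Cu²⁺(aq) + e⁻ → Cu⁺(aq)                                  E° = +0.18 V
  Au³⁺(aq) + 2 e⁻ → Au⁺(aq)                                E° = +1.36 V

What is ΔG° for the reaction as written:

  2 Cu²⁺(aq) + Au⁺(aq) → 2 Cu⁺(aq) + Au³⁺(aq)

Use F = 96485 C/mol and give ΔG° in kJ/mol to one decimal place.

As written, Cu²⁺/Cu⁺ is reduced (cathode) and Au³⁺/Au⁺ is oxidised (anode), so E°cell = (+0.18) − (+1.36) = -1.18 V.
Balancing electrons gives n = 2.
ΔG° = −nFE° = −(2)(96485)(-1.18) = 227,705 J = +227.7 kJ/mol.

+227.7 kJ/mol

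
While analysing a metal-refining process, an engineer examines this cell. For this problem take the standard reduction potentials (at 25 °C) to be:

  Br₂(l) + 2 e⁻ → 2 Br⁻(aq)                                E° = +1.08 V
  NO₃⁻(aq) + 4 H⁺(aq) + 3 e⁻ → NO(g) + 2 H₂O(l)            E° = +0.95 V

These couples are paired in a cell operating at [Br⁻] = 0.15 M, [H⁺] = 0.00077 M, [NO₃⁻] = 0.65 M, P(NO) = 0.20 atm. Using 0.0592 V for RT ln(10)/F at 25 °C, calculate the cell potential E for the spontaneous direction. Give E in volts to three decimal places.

+0.414 V

Br₂/Br⁻ is the cathode (higher E°), NO₃⁻/NO the anode: E°cell = +1.08 − (+0.95) = +0.13 V, n = 6.
Overall: 3 Br₂(l) + 2 NO(g) + 4 H₂O(l) → 6 Br⁻(aq) + 2 NO₃⁻(aq) + 8 H⁺(aq)
Q = [Br⁻]^6·[NO₃⁻]^2·[H⁺]^8 / (P(NO)^2); log Q = -28.828.
E = E° − (0.0592/n) log Q = +0.13 − (0.0592/6)(-28.828) = +0.414 V.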